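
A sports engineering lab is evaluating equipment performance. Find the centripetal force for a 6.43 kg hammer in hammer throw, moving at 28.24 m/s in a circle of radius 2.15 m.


Fc = m * v^2 / r
v^2 = 28.24^2 = 797.4976
Fc = 6.43 * 797.4976 / 2.15
Fc = 5127.9096 / 2.15 = 2385.0742 N

2385.0742 N


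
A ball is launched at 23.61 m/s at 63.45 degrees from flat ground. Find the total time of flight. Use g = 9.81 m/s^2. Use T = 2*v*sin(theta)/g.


T = 2*v*sin(theta)/g
sin(theta) = sin(63.45 deg) = 0.8945
T = 2*23.61*0.8945 / 9.81
T = 42.2404 / 9.81 = 4.3059 s

4.3059 s


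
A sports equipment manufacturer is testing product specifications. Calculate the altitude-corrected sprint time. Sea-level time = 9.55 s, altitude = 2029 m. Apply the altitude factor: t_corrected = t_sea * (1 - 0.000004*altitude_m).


Correction factor = 1 - 0.000004 * 2029 = 0.991884
t_corrected = t_sea * factor = 9.55 * 0.991884
t_corrected = 9.4725 s

9.4725 s


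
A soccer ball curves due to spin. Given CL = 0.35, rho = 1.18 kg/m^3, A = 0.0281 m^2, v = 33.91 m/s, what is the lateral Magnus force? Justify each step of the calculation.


FM = 0.5 * CL * rho * A * v^2
FM = 0.5 * 0.35 * 1.18 * 0.0281 * 33.91^2
v^2 = 1149.8881
FM = 0.5 * 0.35 * 1.18 * 0.0281 * 1149.8881 = 6.6724 N

6.6724 N


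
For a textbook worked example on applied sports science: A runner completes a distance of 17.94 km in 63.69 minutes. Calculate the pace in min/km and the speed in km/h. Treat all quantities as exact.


Pace = time / distance = 63.69 min / 17.94 km = 3.5502 min/km
Speed = distance / time_in_hours = 17.94 / 1.0615 hr
Speed = 16.9006 km/h

3.5502 min/km, 16.9006 km/h


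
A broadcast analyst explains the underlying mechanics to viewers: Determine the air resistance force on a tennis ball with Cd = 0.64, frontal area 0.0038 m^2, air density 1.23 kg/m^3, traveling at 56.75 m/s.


Fd = 0.5 * Cd * rho * A * v^2
Fd = 0.5 * 0.64 * 1.23 * 0.0038 * 56.75^2
v^2 = 3220.5625
Fd = 0.5 * 0.64 * 1.23 * 0.0038 * 3220.5625 = 4.8169 N

4.8169 N


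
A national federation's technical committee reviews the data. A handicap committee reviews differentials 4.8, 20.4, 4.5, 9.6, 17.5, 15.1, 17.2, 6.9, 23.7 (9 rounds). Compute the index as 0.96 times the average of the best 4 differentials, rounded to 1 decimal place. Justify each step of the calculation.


All differentials: 4.8, 20.4, 4.5, 9.6, 17.5, 15.1, 17.2, 6.9, 23.7
Sorted: 4.5, 4.8, 6.9, 9.6, 15.1, 17.2, 17.5, 20.4, 23.7
Best 4: 4.5, 4.8, 6.9, 9.6
Average of best = 25.8 / 4 = 6.45
Raw index = 6.45 * 0.96 = 6.192
Handicap index = round(6.192, 1) = 6.2

6.2


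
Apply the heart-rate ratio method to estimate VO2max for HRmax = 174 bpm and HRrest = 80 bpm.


VO2max = 15.3 * HRmax / HRrest
VO2max = 15.3 * 174 / 80
VO2max = 2662.2 / 80 = 33.2775 mL/kg/min

33.2775 mL/kg/min


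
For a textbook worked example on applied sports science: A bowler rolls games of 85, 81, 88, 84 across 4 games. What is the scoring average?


Average = sum / n
Sum = 338
Average = 338 / 4 = 84.5

84.5


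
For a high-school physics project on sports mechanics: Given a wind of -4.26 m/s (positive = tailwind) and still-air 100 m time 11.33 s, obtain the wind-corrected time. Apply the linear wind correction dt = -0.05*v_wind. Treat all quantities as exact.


dt = -0.05 * v_wind = -0.05 * -4.26 = 0.213 s
t_corrected = t_still + dt = 11.33 + (0.213)
t_corrected = 11.543 s

11.543 s


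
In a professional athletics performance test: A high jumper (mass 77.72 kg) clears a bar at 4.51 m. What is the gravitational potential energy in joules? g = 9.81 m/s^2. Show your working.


PE = m * g * h
PE = 77.72 * 9.81 * 4.51
PE = 762.4332 * 4.51 = 3438.5737 J

3438.5737 J


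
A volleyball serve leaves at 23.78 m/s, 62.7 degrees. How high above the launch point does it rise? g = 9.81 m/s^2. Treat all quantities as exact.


H = (v*sin(theta))^2 / (2*g)
vy = v*sin(theta) = 23.78 * sin(62.7 deg) = 21.1313 m/s
H = vy^2 / (2*g) = 446.5326 / (2*9.81)
H = 446.5326 / 19.62 = 22.7591 m

22.7591 m


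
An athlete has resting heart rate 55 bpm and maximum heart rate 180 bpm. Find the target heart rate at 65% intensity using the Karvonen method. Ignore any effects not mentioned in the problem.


Target = HRrest + pct*(HRmax - HRrest)
Heart rate reserve = HRmax - HRrest = 180 - 55 = 125 bpm
Fraction = 65% = 0.65
Target = 55 + 0.65 * 125
Target = 55 + 81.25 = 136.25 bpm

136.25 bpm


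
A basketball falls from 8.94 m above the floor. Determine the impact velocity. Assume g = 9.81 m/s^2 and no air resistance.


v = sqrt(2 * g * h)
v = sqrt(2 * 9.81 * 8.94)
v = sqrt(175.4028) = 13.244 m/s

13.244 m/s


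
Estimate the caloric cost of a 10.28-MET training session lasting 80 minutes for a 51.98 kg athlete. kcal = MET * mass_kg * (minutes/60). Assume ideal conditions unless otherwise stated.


kcal = MET * mass * time_hr
Convert time: 80 min = 1.3333 hr
kcal = 10.28 * 51.98 * 1.3333
kcal = 712.4725 kcal

712.4725 kcal


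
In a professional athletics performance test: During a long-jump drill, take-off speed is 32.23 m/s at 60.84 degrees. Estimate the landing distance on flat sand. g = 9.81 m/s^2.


R = v^2 * sin(2*theta) / g
Convert angle to radians: theta = 60.84 deg = 1.0619 rad
sin(2*theta) = sin(2.1237) = 0.851
R = 32.23^2 * 0.851 / 9.81
R = 1038.7729 * 0.851 / 9.81 = 90.1111 m

90.1111 m


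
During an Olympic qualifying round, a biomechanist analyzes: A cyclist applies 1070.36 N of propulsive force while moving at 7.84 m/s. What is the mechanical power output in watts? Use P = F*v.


P = F * v
P = 1070.36 * 7.84
P = 8391.6224 W

8391.6224 W


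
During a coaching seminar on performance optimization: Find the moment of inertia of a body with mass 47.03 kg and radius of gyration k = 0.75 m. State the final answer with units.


I = m * k^2
I = 47.03 * 0.75^2
I = 47.03 * 0.5625 = 26.4544 kg*m^2

26.4544 kg*m^2


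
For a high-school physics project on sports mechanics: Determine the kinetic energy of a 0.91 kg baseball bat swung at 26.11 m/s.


KE = 0.5 * m * v^2
KE = 0.5 * 0.91 * 26.11^2
KE = 0.5 * 0.91 * 681.7321 = 310.1881 J

310.1881 J


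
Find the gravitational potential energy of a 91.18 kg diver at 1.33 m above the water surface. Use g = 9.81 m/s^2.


PE = m * g * h
PE = 91.18 * 9.81 * 1.33
PE = 894.4758 * 1.33 = 1189.6528 J

1189.6528 J


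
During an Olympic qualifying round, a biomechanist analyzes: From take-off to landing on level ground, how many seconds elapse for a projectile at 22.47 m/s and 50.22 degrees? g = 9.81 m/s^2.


T = 2*v*sin(theta)/g
sin(theta) = sin(50.22 deg) = 0.7685
T = 2*22.47*0.7685 / 9.81
T = 34.5367 / 9.81 = 3.5206 s

3.5206 s


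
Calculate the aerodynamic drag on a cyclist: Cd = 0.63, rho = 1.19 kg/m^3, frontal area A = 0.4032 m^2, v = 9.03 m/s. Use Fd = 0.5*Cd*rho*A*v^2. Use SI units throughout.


Fd = 0.5 * Cd * rho * A * v^2
Fd = 0.5 * 0.63 * 1.19 * 0.4032 * 9.03^2
v^2 = 81.5409
Fd = 0.5 * 0.63 * 1.19 * 0.4032 * 81.5409 = 12.3241 N

12.3241 N


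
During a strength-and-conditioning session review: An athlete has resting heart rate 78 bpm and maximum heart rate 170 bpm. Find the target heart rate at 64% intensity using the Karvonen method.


Target = HRrest + pct*(HRmax - HRrest)
Heart rate reserve = HRmax - HRrest = 170 - 78 = 92 bpm
Fraction = 64% = 0.64
Target = 78 + 0.64 * 92
Target = 78 + 58.88 = 136.88 bpm

136.88 bpm


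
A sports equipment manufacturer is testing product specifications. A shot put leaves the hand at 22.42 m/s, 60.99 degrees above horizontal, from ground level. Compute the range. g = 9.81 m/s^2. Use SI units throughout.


R = v^2 * sin(2*theta) / g
Convert angle to radians: theta = 60.99 deg = 1.0645 rad
sin(2*theta) = sin(2.129) = 0.8482
R = 22.42^2 * 0.8482 / 9.81
R = 502.6564 * 0.8482 / 9.81 = 43.4628 m

43.4628 m


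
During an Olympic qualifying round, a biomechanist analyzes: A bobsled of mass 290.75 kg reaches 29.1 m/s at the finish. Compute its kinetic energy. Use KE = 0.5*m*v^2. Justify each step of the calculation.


KE = 0.5 * m * v^2
KE = 0.5 * 290.75 * 29.1^2
KE = 0.5 * 290.75 * 846.81 = 123105.0038 J

123105.0038 J


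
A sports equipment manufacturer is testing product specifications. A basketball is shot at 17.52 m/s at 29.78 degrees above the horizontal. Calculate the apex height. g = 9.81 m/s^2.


H = (v*sin(theta))^2 / (2*g)
vy = v*sin(theta) = 17.52 * sin(29.78 deg) = 8.7017 m/s
H = vy^2 / (2*g) = 75.7192 / (2*9.81)
H = 75.7192 / 19.62 = 3.8593 m

3.8593 m


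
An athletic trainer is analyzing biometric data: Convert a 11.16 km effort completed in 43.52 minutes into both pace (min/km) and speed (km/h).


Pace = time / distance = 43.52 min / 11.16 km = 3.8996 min/km
Speed = distance / time_in_hours = 11.16 / 0.7253 hr
Speed = 15.386 km/h

3.8996 min/km, 15.386 km/h


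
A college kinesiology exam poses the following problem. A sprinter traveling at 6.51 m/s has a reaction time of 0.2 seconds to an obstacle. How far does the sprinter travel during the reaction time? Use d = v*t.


d = v * t
d = 6.51 * 0.2
d = 1.302 m

1.302 m


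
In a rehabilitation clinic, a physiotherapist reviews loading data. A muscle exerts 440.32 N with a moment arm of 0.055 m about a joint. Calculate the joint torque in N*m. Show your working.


tau = F * d
tau = 440.32 * 0.055
tau = 24.2176 N*m

24.2176 N*m


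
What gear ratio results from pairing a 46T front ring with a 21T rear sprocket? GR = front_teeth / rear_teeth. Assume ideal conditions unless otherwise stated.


GR = front_teeth / rear_teeth
GR = 46 / 21
GR = 2.1905

2.1905


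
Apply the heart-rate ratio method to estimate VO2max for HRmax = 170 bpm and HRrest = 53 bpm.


VO2max = 15.3 * HRmax / HRrest
VO2max = 15.3 * 170 / 53
VO2max = 2601 / 53 = 49.0755 mL/kg/min

49.0755 mL/kg/min


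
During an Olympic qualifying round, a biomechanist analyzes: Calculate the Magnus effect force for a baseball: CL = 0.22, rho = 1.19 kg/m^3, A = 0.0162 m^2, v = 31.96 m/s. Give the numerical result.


FM = 0.5 * CL * rho * A * v^2
FM = 0.5 * 0.22 * 1.19 * 0.0162 * 31.96^2
v^2 = 1021.4416
FM = 0.5 * 0.22 * 1.19 * 0.0162 * 1021.4416 = 2.166 N

2.166 N


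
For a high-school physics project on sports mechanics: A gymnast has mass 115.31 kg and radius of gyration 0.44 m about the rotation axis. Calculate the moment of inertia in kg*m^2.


I = m * k^2
I = 115.31 * 0.44^2
I = 115.31 * 0.1936 = 22.324 kg*m^2

22.324 kg*m^2


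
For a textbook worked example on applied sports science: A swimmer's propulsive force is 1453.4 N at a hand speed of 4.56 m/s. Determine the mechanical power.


P = F * v
P = 1453.4 * 4.56
P = 6627.504 W

6627.504 W


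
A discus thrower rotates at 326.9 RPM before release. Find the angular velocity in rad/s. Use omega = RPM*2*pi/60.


omega = RPM * 2 * pi / 60
omega = 326.9 * 2 * 3.14159 / 60
omega = 2053.9733 / 60 = 34.2329 rad/s

34.2329 rad/s


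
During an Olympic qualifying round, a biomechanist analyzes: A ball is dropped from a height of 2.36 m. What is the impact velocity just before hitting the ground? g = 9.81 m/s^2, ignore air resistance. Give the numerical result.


v = sqrt(2 * g * h)
v = sqrt(2 * 9.81 * 2.36)
v = sqrt(46.3032) = 6.8046 m/s

6.8046 m/s


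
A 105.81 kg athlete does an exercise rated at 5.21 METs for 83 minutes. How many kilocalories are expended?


kcal = MET * mass * time_hr
Convert time: 83 min = 1.3833 hr
kcal = 5.21 * 105.81 * 1.3833
kcal = 762.5903 kcal

762.5903 kcal


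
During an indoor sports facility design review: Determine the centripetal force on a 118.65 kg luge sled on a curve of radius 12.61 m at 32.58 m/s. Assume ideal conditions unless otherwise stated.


Fc = m * v^2 / r
v^2 = 32.58^2 = 1061.4564
Fc = 118.65 * 1061.4564 / 12.61
Fc = 125941.8019 / 12.61 = 9987.4545 N

9987.4545 N


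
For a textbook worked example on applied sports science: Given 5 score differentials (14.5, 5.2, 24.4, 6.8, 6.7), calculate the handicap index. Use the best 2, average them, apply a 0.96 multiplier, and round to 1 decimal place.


All differentials: 14.5, 5.2, 24.4, 6.8, 6.7
Sorted: 5.2, 6.7, 6.8, 14.5, 24.4
Best 2: 5.2, 6.7
Average of best = 11.9 / 2 = 5.95
Raw index = 5.95 * 0.96 = 5.712
Handicap index = round(5.712, 1) = 5.7

5.7


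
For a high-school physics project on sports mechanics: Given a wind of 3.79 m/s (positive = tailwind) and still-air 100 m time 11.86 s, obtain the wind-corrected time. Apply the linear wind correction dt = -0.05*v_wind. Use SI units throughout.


dt = -0.05 * v_wind = -0.05 * 3.79 = -0.1895 s
t_corrected = t_still + dt = 11.86 + (-0.1895)
t_corrected = 11.6705 s

11.6705 s


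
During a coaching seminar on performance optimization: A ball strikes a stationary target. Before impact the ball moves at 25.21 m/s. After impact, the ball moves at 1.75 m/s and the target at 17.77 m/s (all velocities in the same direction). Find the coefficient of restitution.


e = (v2_after - v1_after) / (v1_before - v2_before)
Numerator = 17.77 - 1.75 = 16.02
Denominator = 25.21 - 0 = 25.21
e = 16.02 / 25.21 = 0.6355

0.6355


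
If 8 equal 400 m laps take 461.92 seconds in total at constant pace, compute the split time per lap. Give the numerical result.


Split time = total_time / n_laps = 461.92 / 8
Split time = 57.74 s per lap

57.74 s


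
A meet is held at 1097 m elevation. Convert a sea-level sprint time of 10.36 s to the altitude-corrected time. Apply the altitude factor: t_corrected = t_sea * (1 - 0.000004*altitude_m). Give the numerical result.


Correction factor = 1 - 0.000004 * 1097 = 0.995612
t_corrected = t_sea * factor = 10.36 * 0.995612
t_corrected = 10.3145 s

10.3145 s


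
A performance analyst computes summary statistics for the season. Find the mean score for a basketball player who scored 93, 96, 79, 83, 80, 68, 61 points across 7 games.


Average = sum / n
Sum = 560
Average = 560 / 7 = 80

80


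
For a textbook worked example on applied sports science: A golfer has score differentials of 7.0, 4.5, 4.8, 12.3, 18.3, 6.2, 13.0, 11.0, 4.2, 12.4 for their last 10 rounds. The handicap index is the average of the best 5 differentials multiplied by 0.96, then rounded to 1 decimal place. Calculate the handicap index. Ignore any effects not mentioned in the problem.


All differentials: 7.0, 4.5, 4.8, 12.3, 18.3, 6.2, 13.0, 11.0, 4.2, 12.4
Sorted: 4.2, 4.5, 4.8, 6.2, 7.0, 11.0, 12.3, 12.4, 13.0, 18.3
Best 5: 4.2, 4.5, 4.8, 6.2, 7.0
Average of best = 26.7 / 5 = 5.34
Raw index = 5.34 * 0.96 = 5.1264
Handicap index = round(5.1264, 1) = 5.1

5.1


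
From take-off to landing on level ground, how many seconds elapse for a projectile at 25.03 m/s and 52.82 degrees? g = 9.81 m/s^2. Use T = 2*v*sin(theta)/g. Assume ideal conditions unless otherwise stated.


T = 2*v*sin(theta)/g
sin(theta) = sin(52.82 deg) = 0.7967
T = 2*25.03*0.7967 / 9.81
T = 39.8849 / 9.81 = 4.0657 s

4.0657 s


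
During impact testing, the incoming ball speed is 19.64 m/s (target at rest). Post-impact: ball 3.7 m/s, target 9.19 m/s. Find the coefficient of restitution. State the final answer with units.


e = (v2_after - v1_after) / (v1_before - v2_before)
Numerator = 9.19 - 3.7 = 5.49
Denominator = 19.64 - 0 = 19.64
e = 5.49 / 19.64 = 0.2795

0.2795


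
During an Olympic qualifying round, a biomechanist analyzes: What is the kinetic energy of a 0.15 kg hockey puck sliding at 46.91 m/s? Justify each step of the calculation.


KE = 0.5 * m * v^2
KE = 0.5 * 0.15 * 46.91^2
KE = 0.5 * 0.15 * 2200.5481 = 165.0411 J

165.0411 J


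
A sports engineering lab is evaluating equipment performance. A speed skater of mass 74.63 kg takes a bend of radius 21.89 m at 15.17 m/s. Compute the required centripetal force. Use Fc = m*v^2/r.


Fc = m * v^2 / r
v^2 = 15.17^2 = 230.1289
Fc = 74.63 * 230.1289 / 21.89
Fc = 17174.5198 / 21.89 = 784.5829 N

784.5829 N


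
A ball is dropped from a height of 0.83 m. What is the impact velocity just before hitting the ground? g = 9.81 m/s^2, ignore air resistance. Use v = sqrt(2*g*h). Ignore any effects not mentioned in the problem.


v = sqrt(2 * g * h)
v = sqrt(2 * 9.81 * 0.83)
v = sqrt(16.2846) = 4.0354 m/s

4.0354 m/s


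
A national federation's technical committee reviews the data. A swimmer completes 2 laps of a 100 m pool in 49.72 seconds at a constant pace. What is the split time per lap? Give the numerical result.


Split time = total_time / n_laps = 49.72 / 2
Split time = 24.86 s per lap

24.86 s


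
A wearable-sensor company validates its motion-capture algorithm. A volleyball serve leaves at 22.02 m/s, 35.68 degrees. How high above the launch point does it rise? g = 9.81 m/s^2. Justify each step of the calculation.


H = (v*sin(theta))^2 / (2*g)
vy = v*sin(theta) = 22.02 * sin(35.68 deg) = 12.8433 m/s
H = vy^2 / (2*g) = 164.9512 / (2*9.81)
H = 164.9512 / 19.62 = 8.4073 m

8.4073 m


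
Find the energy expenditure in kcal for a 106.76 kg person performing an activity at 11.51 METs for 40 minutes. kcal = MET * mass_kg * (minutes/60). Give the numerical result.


kcal = MET * mass * time_hr
Convert time: 40 min = 0.6667 hr
kcal = 11.51 * 106.76 * 0.6667
kcal = 819.2051 kcal

819.2051 kcal


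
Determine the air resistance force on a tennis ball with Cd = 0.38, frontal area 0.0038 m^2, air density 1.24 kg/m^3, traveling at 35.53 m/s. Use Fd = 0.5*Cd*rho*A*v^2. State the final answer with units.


Fd = 0.5 * Cd * rho * A * v^2
Fd = 0.5 * 0.38 * 1.24 * 0.0038 * 35.53^2
v^2 = 1262.3809
Fd = 0.5 * 0.38 * 1.24 * 0.0038 * 1262.3809 = 1.1302 N

1.1302 N


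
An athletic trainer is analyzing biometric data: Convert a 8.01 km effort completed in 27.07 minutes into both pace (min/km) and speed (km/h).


Pace = time / distance = 27.07 min / 8.01 km = 3.3795 min/km
Speed = distance / time_in_hours = 8.01 / 0.4512 hr
Speed = 17.754 km/h

3.3795 min/km, 17.754 km/h


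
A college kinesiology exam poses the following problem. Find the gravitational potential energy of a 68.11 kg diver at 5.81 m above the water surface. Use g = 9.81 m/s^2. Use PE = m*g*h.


PE = m * g * h
PE = 68.11 * 9.81 * 5.81
PE = 668.1591 * 5.81 = 3882.0044 J

3882.0044 J


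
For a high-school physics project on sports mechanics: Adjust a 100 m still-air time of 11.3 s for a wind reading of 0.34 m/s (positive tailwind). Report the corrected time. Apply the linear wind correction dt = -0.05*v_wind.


dt = -0.05 * v_wind = -0.05 * 0.34 = -0.017 s
t_corrected = t_still + dt = 11.3 + (-0.017)
t_corrected = 11.283 s

11.283 s


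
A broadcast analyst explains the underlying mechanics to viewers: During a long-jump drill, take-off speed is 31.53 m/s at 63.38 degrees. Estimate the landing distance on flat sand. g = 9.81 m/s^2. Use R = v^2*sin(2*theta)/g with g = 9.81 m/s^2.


R = v^2 * sin(2*theta) / g
Convert angle to radians: theta = 63.38 deg = 1.1062 rad
sin(2*theta) = sin(2.2124) = 0.8011
R = 31.53^2 * 0.8011 / 9.81
R = 994.1409 * 0.8011 / 9.81 = 81.1881 m

81.1881 m


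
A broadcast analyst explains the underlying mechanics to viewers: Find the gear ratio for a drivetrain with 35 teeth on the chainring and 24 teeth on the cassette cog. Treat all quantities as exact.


GR = front_teeth / rear_teeth
GR = 35 / 24
GR = 1.4583

1.4583


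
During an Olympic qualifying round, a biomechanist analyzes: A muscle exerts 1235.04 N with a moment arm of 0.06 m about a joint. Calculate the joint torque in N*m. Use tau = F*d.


tau = F * d
tau = 1235.04 * 0.06
tau = 74.1024 N*m

74.1024 N*m


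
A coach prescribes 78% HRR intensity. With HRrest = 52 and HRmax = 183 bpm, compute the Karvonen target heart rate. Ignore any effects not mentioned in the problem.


Target = HRrest + pct*(HRmax - HRrest)
Heart rate reserve = HRmax - HRrest = 183 - 52 = 131 bpm
Fraction = 78% = 0.78
Target = 52 + 0.78 * 131
Target = 52 + 102.18 = 154.18 bpm

154.18 bpm


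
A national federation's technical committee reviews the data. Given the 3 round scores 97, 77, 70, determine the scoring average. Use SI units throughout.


Average = sum / n
Sum = 244
Average = 244 / 3 = 81.3333

81.3333


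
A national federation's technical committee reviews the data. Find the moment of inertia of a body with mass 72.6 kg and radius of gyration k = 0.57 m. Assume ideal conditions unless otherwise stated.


I = m * k^2
I = 72.6 * 0.57^2
I = 72.6 * 0.3249 = 23.5877 kg*m^2

23.5877 kg*m^2


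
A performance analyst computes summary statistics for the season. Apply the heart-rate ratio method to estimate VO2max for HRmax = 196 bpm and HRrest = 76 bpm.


VO2max = 15.3 * HRmax / HRrest
VO2max = 15.3 * 196 / 76
VO2max = 2998.8 / 76 = 39.4579 mL/kg/min

39.4579 mL/kg/min


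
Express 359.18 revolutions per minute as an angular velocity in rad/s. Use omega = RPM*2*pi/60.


omega = RPM * 2 * pi / 60
omega = 359.18 * 2 * 3.14159 / 60
omega = 2256.7945 / 60 = 37.6132 rad/s

37.6132 rad/s


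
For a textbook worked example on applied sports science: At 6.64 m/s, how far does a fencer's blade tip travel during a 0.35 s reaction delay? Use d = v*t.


d = v * t
d = 6.64 * 0.35
d = 2.324 m

2.324 m


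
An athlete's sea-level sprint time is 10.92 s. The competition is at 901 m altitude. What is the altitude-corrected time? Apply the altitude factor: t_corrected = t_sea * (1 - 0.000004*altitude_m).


Correction factor = 1 - 0.000004 * 901 = 0.996396
t_corrected = t_sea * factor = 10.92 * 0.996396
t_corrected = 10.8806 s

10.8806 s


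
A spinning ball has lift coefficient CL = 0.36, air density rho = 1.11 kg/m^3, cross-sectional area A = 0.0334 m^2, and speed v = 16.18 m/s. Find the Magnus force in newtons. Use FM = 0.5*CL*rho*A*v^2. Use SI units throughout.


FM = 0.5 * CL * rho * A * v^2
FM = 0.5 * 0.36 * 1.11 * 0.0334 * 16.18^2
v^2 = 261.7924
FM = 0.5 * 0.36 * 1.11 * 0.0334 * 261.7924 = 1.747 N

1.747 N


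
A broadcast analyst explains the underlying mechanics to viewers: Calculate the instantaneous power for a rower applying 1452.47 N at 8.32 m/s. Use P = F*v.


P = F * v
P = 1452.47 * 8.32
P = 12084.5504 W

12084.5504 W


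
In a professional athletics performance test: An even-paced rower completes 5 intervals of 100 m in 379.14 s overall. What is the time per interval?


Split time = total_time / n_laps = 379.14 / 5
Split time = 75.828 s per lap

75.828 s


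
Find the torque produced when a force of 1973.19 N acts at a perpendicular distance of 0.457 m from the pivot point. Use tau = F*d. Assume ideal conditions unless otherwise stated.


tau = F * d
tau = 1973.19 * 0.457
tau = 901.7478 N*m

901.7478 N*m


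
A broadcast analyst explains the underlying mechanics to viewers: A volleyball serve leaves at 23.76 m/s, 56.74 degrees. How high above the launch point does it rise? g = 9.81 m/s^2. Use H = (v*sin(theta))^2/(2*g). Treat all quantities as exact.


H = (v*sin(theta))^2 / (2*g)
vy = v*sin(theta) = 23.76 * sin(56.74 deg) = 19.8679 m/s
H = vy^2 / (2*g) = 394.7329 / (2*9.81)
H = 394.7329 / 19.62 = 20.1189 m

20.1189 m


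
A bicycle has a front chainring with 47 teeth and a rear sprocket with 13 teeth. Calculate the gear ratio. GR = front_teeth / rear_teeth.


GR = front_teeth / rear_teeth
GR = 47 / 13
GR = 3.6154

3.6154


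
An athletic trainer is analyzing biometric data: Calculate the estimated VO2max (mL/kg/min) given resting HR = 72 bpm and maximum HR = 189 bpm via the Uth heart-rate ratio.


VO2max = 15.3 * HRmax / HRrest
VO2max = 15.3 * 189 / 72
VO2max = 2891.7 / 72 = 40.1625 mL/kg/min

40.1625 mL/kg/min


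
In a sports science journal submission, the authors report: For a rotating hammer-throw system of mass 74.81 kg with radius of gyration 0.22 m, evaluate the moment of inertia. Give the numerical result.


I = m * k^2
I = 74.81 * 0.22^2
I = 74.81 * 0.0484 = 3.6208 kg*m^2

3.6208 kg*m^2


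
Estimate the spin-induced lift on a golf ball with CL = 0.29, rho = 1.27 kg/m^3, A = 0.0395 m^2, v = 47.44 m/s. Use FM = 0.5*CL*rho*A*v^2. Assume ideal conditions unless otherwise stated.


FM = 0.5 * CL * rho * A * v^2
FM = 0.5 * 0.29 * 1.27 * 0.0395 * 47.44^2
v^2 = 2250.5536
FM = 0.5 * 0.29 * 1.27 * 0.0395 * 2250.5536 = 16.3704 N

16.3704 N


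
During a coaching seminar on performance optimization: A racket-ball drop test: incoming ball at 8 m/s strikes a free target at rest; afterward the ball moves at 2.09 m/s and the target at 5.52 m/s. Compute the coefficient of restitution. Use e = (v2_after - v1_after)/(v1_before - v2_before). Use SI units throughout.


e = (v2_after - v1_after) / (v1_before - v2_before)
Numerator = 5.52 - 2.09 = 3.43
Denominator = 8 - 0 = 8
e = 3.43 / 8 = 0.4287

0.4287


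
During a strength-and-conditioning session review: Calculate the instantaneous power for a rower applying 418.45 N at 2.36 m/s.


P = F * v
P = 418.45 * 2.36
P = 987.542 W

987.542 W


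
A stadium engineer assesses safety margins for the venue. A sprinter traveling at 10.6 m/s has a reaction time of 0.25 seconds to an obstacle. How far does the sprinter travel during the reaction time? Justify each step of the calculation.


d = v * t
d = 10.6 * 0.25
d = 2.65 m

2.65 m


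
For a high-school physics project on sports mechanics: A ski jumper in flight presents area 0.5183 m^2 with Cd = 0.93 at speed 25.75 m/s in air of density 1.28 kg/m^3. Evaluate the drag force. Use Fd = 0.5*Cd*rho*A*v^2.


Fd = 0.5 * Cd * rho * A * v^2
Fd = 0.5 * 0.93 * 1.28 * 0.5183 * 25.75^2
v^2 = 663.0625
Fd = 0.5 * 0.93 * 1.28 * 0.5183 * 663.0625 = 204.5496 N

204.5496 N


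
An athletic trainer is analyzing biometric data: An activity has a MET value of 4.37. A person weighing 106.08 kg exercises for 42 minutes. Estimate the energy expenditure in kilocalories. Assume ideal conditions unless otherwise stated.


kcal = MET * mass * time_hr
Convert time: 42 min = 0.7 hr
kcal = 4.37 * 106.08 * 0.7
kcal = 324.4987 kcal

324.4987 kcal


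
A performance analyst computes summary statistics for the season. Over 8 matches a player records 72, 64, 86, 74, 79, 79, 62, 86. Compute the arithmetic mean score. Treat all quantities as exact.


Average = sum / n
Sum = 602
Average = 602 / 8 = 75.25

75.25


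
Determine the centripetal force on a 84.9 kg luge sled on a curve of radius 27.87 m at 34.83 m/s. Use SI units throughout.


Fc = m * v^2 / r
v^2 = 34.83^2 = 1213.1289
Fc = 84.9 * 1213.1289 / 27.87
Fc = 102994.6436 / 27.87 = 3695.538 N

3695.538 N


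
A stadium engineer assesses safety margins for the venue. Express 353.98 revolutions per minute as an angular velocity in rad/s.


omega = RPM * 2 * pi / 60
omega = 353.98 * 2 * 3.14159 / 60
omega = 2224.1219 / 60 = 37.0687 rad/s

37.0687 rad/s


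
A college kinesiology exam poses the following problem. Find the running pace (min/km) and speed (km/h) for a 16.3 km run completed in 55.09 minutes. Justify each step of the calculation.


Pace = time / distance = 55.09 min / 16.3 km = 3.3798 min/km
Speed = distance / time_in_hours = 16.3 / 0.9182 hr
Speed = 17.7528 km/h

3.3798 min/km, 17.7528 km/h


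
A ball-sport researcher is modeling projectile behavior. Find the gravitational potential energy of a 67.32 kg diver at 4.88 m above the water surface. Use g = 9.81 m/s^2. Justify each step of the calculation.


PE = m * g * h
PE = 67.32 * 9.81 * 4.88
PE = 660.4092 * 4.88 = 3222.7969 J

3222.7969 J


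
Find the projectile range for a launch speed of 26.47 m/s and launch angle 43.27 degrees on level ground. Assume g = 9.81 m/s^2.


R = v^2 * sin(2*theta) / g
Convert angle to radians: theta = 43.27 deg = 0.7552 rad
sin(2*theta) = sin(1.5104) = 0.9982
R = 26.47^2 * 0.9982 / 9.81
R = 700.6609 * 0.9982 / 9.81 = 71.2929 m

71.2929 m


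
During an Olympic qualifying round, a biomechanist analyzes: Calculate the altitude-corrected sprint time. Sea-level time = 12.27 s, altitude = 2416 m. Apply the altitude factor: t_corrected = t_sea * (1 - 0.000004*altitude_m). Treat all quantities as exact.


Correction factor = 1 - 0.000004 * 2416 = 0.990336
t_corrected = t_sea * factor = 12.27 * 0.990336
t_corrected = 12.1514 s

12.1514 s


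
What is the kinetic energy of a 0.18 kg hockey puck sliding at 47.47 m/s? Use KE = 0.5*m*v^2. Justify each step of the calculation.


KE = 0.5 * m * v^2
KE = 0.5 * 0.18 * 47.47^2
KE = 0.5 * 0.18 * 2253.4009 = 202.8061 J

202.8061 J


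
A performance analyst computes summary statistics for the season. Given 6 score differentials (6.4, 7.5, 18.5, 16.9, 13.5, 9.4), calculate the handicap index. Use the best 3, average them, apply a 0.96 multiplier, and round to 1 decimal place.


All differentials: 6.4, 7.5, 18.5, 16.9, 13.5, 9.4
Sorted: 6.4, 7.5, 9.4, 13.5, 16.9, 18.5
Best 3: 6.4, 7.5, 9.4
Average of best = 23.3 / 3 = 7.7667
Raw index = 7.7667 * 0.96 = 7.456
Handicap index = round(7.456, 1) = 7.5

7.5


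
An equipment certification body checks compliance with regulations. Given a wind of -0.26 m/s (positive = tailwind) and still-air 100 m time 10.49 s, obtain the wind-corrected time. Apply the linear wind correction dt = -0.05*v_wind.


dt = -0.05 * v_wind = -0.05 * -0.26 = 0.013 s
t_corrected = t_still + dt = 10.49 + (0.013)
t_corrected = 10.503 s

10.503 s


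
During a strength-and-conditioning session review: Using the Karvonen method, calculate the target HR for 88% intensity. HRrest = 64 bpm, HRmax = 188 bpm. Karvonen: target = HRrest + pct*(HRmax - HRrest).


Target = HRrest + pct*(HRmax - HRrest)
Heart rate reserve = HRmax - HRrest = 188 - 64 = 124 bpm
Fraction = 88% = 0.88
Target = 64 + 0.88 * 124
Target = 64 + 109.12 = 173.12 bpm

173.12 bpm


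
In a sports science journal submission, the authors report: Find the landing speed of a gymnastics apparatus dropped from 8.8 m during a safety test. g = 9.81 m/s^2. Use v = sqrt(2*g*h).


v = sqrt(2 * g * h)
v = sqrt(2 * 9.81 * 8.8)
v = sqrt(172.656) = 13.1399 m/s

13.1399 m/s


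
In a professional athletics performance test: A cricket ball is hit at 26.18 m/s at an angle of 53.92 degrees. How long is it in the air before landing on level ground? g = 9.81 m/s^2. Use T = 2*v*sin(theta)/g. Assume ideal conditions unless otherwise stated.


T = 2*v*sin(theta)/g
sin(theta) = sin(53.92 deg) = 0.8082
T = 2*26.18*0.8082 / 9.81
T = 42.3171 / 9.81 = 4.3137 s

4.3137 s


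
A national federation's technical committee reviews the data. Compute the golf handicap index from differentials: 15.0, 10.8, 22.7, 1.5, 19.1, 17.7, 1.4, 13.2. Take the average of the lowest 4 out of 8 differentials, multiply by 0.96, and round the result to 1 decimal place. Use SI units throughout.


All differentials: 15.0, 10.8, 22.7, 1.5, 19.1, 17.7, 1.4, 13.2
Sorted: 1.4, 1.5, 10.8, 13.2, 15.0, 17.7, 19.1, 22.7
Best 4: 1.4, 1.5, 10.8, 13.2
Average of best = 26.9 / 4 = 6.725
Raw index = 6.725 * 0.96 = 6.456
Handicap index = round(6.456, 1) = 6.5

6.5


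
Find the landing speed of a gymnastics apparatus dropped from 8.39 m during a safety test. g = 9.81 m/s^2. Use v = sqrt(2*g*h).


v = sqrt(2 * g * h)
v = sqrt(2 * 9.81 * 8.39)
v = sqrt(164.6118) = 12.8301 m/s

12.8301 m/s


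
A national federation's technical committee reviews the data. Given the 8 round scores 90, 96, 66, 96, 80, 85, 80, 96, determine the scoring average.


Average = sum / n
Sum = 689
Average = 689 / 8 = 86.125

86.125


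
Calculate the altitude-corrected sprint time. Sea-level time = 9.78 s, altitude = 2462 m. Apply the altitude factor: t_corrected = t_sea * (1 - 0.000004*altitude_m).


Correction factor = 1 - 0.000004 * 2462 = 0.990152
t_corrected = t_sea * factor = 9.78 * 0.990152
t_corrected = 9.6837 s

9.6837 s


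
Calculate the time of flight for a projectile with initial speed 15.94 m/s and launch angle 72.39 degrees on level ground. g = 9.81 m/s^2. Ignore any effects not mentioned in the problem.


T = 2*v*sin(theta)/g
sin(theta) = sin(72.39 deg) = 0.9531
T = 2*15.94*0.9531 / 9.81
T = 30.386 / 9.81 = 3.0975 s

3.0975 s


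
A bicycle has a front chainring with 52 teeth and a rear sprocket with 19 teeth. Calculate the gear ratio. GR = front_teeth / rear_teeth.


GR = front_teeth / rear_teeth
GR = 52 / 19
GR = 2.7368

2.7368


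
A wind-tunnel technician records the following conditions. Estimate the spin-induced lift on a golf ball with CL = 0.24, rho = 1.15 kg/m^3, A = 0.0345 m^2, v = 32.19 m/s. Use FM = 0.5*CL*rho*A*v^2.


FM = 0.5 * CL * rho * A * v^2
FM = 0.5 * 0.24 * 1.15 * 0.0345 * 32.19^2
v^2 = 1036.1961
FM = 0.5 * 0.24 * 1.15 * 0.0345 * 1036.1961 = 4.9333 N

4.9333 N


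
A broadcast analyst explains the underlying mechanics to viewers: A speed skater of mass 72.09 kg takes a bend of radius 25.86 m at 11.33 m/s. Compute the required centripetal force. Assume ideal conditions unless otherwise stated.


Fc = m * v^2 / r
v^2 = 11.33^2 = 128.3689
Fc = 72.09 * 128.3689 / 25.86
Fc = 9254.114 / 25.86 = 357.8544 N

357.8544 N


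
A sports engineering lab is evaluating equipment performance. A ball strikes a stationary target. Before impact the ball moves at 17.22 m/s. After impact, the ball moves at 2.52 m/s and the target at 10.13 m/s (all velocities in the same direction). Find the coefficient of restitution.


e = (v2_after - v1_after) / (v1_before - v2_before)
Numerator = 10.13 - 2.52 = 7.61
Denominator = 17.22 - 0 = 17.22
e = 7.61 / 17.22 = 0.4419

0.4419


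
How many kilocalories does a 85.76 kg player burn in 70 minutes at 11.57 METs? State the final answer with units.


kcal = MET * mass * time_hr
Convert time: 70 min = 1.1667 hr
kcal = 11.57 * 85.76 * 1.1667
kcal = 1157.6171 kcal

1157.6171 kcal


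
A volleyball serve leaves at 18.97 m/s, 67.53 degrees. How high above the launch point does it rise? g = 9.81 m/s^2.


H = (v*sin(theta))^2 / (2*g)
vy = v*sin(theta) = 18.97 * sin(67.53 deg) = 17.5298 m/s
H = vy^2 / (2*g) = 307.2937 / (2*9.81)
H = 307.2937 / 19.62 = 15.6623 m

15.6623 m


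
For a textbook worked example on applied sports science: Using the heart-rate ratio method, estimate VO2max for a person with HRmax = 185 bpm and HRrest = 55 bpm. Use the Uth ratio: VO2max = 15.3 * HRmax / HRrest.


VO2max = 15.3 * HRmax / HRrest
VO2max = 15.3 * 185 / 55
VO2max = 2830.5 / 55 = 51.4636 mL/kg/min

51.4636 mL/kg/min


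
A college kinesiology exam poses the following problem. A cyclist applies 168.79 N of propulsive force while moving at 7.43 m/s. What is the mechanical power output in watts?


P = F * v
P = 168.79 * 7.43
P = 1254.1097 W

1254.1097 W


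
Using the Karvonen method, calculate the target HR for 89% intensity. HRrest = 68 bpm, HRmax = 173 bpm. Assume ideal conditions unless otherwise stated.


Target = HRrest + pct*(HRmax - HRrest)
Heart rate reserve = HRmax - HRrest = 173 - 68 = 105 bpm
Fraction = 89% = 0.89
Target = 68 + 0.89 * 105
Target = 68 + 93.45 = 161.45 bpm

161.45 bpm


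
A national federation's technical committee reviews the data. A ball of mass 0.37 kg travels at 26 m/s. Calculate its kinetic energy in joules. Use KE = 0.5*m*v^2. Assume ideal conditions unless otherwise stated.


KE = 0.5 * m * v^2
KE = 0.5 * 0.37 * 26^2
KE = 0.5 * 0.37 * 676 = 125.06 J

125.06 J


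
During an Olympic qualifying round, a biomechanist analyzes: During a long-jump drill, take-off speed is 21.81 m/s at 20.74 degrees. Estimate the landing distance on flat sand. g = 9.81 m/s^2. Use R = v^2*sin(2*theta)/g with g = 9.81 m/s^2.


R = v^2 * sin(2*theta) / g
Convert angle to radians: theta = 20.74 deg = 0.362 rad
sin(2*theta) = sin(0.724) = 0.6624
R = 21.81^2 * 0.6624 / 9.81
R = 475.6761 * 0.6624 / 9.81 = 32.117 m

32.117 m


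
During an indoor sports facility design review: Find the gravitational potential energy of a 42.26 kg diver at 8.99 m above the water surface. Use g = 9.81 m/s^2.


PE = m * g * h
PE = 42.26 * 9.81 * 8.99
PE = 414.5706 * 8.99 = 3726.9897 J

3726.9897 J


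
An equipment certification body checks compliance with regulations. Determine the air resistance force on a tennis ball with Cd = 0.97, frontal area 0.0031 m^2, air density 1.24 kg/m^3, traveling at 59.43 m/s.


Fd = 0.5 * Cd * rho * A * v^2
Fd = 0.5 * 0.97 * 1.24 * 0.0031 * 59.43^2
v^2 = 3531.9249
Fd = 0.5 * 0.97 * 1.24 * 0.0031 * 3531.9249 = 6.5847 N

6.5847 N


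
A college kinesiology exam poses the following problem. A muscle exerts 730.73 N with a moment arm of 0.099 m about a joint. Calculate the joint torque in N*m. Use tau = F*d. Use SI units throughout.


tau = F * d
tau = 730.73 * 0.099
tau = 72.3423 N*m

72.3423 N*m


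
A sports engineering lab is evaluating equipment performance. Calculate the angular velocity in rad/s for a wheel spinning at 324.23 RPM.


omega = RPM * 2 * pi / 60
omega = 324.23 * 2 * 3.14159 / 60
omega = 2037.1972 / 60 = 33.9533 rad/s

33.9533 rad/s


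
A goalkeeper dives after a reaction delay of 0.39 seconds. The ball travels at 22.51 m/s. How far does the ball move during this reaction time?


d = v * t
d = 22.51 * 0.39
d = 8.7789 m

8.7789 m


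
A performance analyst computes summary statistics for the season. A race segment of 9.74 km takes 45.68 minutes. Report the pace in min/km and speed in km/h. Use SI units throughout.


Pace = time / distance = 45.68 min / 9.74 km = 4.6899 min/km
Speed = distance / time_in_hours = 9.74 / 0.7613 hr
Speed = 12.7933 km/h

4.6899 min/km, 12.7933 km/h


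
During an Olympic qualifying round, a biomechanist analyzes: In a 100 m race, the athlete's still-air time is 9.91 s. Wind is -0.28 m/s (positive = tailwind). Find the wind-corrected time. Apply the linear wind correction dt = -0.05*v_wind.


dt = -0.05 * v_wind = -0.05 * -0.28 = 0.014 s
t_corrected = t_still + dt = 9.91 + (0.014)
t_corrected = 9.924 s

9.924 s


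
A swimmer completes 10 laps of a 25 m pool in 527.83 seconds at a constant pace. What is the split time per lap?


Split time = total_time / n_laps = 527.83 / 10
Split time = 52.783 s per lap

52.783 s


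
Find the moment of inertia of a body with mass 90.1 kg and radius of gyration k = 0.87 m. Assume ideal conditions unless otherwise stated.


I = m * k^2
I = 90.1 * 0.87^2
I = 90.1 * 0.7569 = 68.1967 kg*m^2

68.1967 kg*m^2


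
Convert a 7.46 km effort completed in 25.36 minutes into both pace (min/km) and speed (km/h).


Pace = time / distance = 25.36 min / 7.46 km = 3.3995 min/km
Speed = distance / time_in_hours = 7.46 / 0.4227 hr
Speed = 17.6498 km/h

3.3995 min/km, 17.6498 km/h


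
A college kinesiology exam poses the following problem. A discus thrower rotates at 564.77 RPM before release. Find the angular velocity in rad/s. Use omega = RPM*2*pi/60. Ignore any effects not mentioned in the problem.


omega = RPM * 2 * pi / 60
omega = 564.77 * 2 * 3.14159 / 60
omega = 3548.5546 / 60 = 59.1426 rad/s

59.1426 rad/s


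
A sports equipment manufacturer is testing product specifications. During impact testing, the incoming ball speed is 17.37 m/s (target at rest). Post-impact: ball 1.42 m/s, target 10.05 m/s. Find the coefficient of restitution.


e = (v2_after - v1_after) / (v1_before - v2_before)
Numerator = 10.05 - 1.42 = 8.63
Denominator = 17.37 - 0 = 17.37
e = 8.63 / 17.37 = 0.4968

0.4968


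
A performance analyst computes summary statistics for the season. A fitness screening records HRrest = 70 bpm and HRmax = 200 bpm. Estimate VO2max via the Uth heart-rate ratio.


VO2max = 15.3 * HRmax / HRrest
VO2max = 15.3 * 200 / 70
VO2max = 3060 / 70 = 43.7143 mL/kg/min

43.7143 mL/kg/min


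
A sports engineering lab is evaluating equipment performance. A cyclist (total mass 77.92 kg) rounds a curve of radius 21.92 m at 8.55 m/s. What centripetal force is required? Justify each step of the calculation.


Fc = m * v^2 / r
v^2 = 8.55^2 = 73.1025
Fc = 77.92 * 73.1025 / 21.92
Fc = 5696.1468 / 21.92 = 259.8607 N

259.8607 N


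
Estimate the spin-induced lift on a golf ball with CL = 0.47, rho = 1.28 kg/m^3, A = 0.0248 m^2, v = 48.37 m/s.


FM = 0.5 * CL * rho * A * v^2
FM = 0.5 * 0.47 * 1.28 * 0.0248 * 48.37^2
v^2 = 2339.6569
FM = 0.5 * 0.47 * 1.28 * 0.0248 * 2339.6569 = 17.4535 N

17.4535 N
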